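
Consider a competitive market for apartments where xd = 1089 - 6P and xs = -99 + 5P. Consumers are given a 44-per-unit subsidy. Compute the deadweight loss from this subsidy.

Deadweight loss = 2640

Pre-subsidy: 1089 - 6P = -99 + 5P gives P* = 108, x* = 441.
With the rebate, buyers effectively pay Pb = Ps − 44, where Ps is the price sellers receive.
Demand in terms of Ps becomes xd = 1089 − 6(Ps − 44) = 1353 - 6Ps. Setting this equal to supply: 1353 - 6Ps = -99 + 5Ps, so Ps = 132.
Buyers pay Pb = 132 − 44 = 88; x' = -99 + 5·132 = 561.
The subsidy expands output by 561 − 441 = 120 past the efficient level; on those units the gap between marginal cost and willingness to pay runs from 0 up to 44.
DWL = ½ × 44 × 120 = 2640.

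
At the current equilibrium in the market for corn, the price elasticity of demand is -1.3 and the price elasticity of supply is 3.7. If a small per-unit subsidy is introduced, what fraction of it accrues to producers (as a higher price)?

For a small subsidy around the equilibrium, the benefit split depends on the relative slopes, which at a point are proportional to the elasticities.
Buyer share = εs/(εs + |εd|) = 3.7/(3.7 + 1.3) = 0.74; seller share = |εd|/(εs + |εd|) = 0.26.
So producers capture 0.26 of the subsidy.

Producer share = 0.26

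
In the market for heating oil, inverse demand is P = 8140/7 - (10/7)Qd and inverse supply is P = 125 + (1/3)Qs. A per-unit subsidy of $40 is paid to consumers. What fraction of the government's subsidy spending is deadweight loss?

DWL / government spending = 28/1509

Pre-subsidy: 8140/7 - (10/7)Q = 125 + (1/3)Q gives Q* = 21795/37 and P* = 11890/37.
With the rebate, buyers effectively pay Pb = Ps − 40, where Ps is the price sellers receive.
On the curves, Pb = 8140/7 - (10/7)Q and Ps = 125 + (1/3)Q; the wedge Ps − Pb = 40 gives 125 + (1/3)Q − (8140/7 - (10/7)Q) = 40, so Q' = 22635/37.
Then Pb = 8140/7 − (10/7)·(22635/37) = 10690/37 and Ps = 125 + (1/3)·(22635/37) = 12170/37.
ΔCS = ½(21795/37 + 22635/37)(11890/37 − 10690/37) = 26658000/1369; ΔPS = ½(21795/37 + 22635/37)(12170/37 − 11890/37) = 6220200/1369.
Government spending = 40 × 22635/37 = 905400/37.
DWL = ½ × 40 × (22635/37 − 21795/37) = 16800/37; fraction = (16800/37) / (905400/37) = 28/1509.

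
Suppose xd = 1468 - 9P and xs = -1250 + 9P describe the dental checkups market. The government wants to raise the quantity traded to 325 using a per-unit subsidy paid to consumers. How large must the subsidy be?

Required subsidy s = 48 per unit

At x = 325, invert demand for the buyer price: Pb = (1468 − 325)/9 = 127; invert supply for the seller price: Ps = (325 − (-1250))/9 = 175.
The subsidy must fill the gap: s = Ps − Pb = 175 − 127 = 48.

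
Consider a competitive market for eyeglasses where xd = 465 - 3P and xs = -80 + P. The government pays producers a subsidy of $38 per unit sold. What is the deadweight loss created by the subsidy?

Pre-subsidy: 465 - 3P = -80 + P gives P* = 136.25, x* = 56.25.
With the subsidy, sellers receive Ps = Pb + 38 for each unit, where Pb is the price buyers pay.
Supply in terms of Pb becomes xs = -80 + 1(Pb + 38) = -42 + Pb. Setting this equal to demand: 465 - 3Pb = -42 + Pb, so Pb = 126.75.
Sellers receive Ps = 126.75 + 38 = 164.75; x' = 465 − 3·126.75 = 84.75.
The subsidy expands output by 84.75 − 56.25 = 28.5 past the efficient level; on those units the gap between marginal cost and willingness to pay runs from 0 up to 38.
DWL = ½ × 38 × 28.5 = 541.5.

Deadweight loss = $541.5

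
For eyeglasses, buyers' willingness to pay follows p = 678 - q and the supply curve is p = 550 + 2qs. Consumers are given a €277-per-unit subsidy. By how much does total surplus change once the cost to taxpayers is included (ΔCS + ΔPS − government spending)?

Net change in total surplus = -76729/6

Pre-subsidy: 678 - q = 550 + 2q gives q* = 128/3 and p* = 1906/3.
With the rebate, buyers effectively pay pb = ps − 277, where ps is the price sellers receive.
On the curves, pb = 678 - q and ps = 550 + 2q; the wedge ps − pb = 277 gives 550 + 2q − (678 - q) = 277, so q' = 135.
Then pb = 678 − 1·135 = 543 and ps = 550 + 2·135 = 820.
ΔCS = ½(128/3 + 135)(1906/3 − 543) = 147641/18; ΔPS = ½(128/3 + 135)(820 − 1906/3) = 147641/9.
Government spending = 277 × 135 = 37395.
Net change = 147641/18 + 147641/9 − 37395 = -76729/6. The loss equals the DWL triangle ½·277·277/3.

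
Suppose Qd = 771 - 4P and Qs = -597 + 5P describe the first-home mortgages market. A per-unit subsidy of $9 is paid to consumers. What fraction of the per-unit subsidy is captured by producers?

Pre-subsidy: 771 - 4P = -597 + 5P gives P* = 152, Q* = 163.
With the rebate, buyers effectively pay Pb = Ps − 9, where Ps is the price sellers receive.
Demand in terms of Ps becomes Qd = 771 − 4(Ps − 9) = 807 - 4Ps. Setting this equal to supply: 807 - 4Ps = -597 + 5Ps, so Ps = 156.
Buyers pay Pb = 156 − 9 = 147; Q' = -597 + 5·156 = 183.
Buyers' price falls by P* − Pb = 152 − 147 = 5; sellers' price rises by Ps − P* = 156 − 152 = 4.
So producers capture 4/9 = 4/9 of each unit of subsidy.

Producer share = 4/9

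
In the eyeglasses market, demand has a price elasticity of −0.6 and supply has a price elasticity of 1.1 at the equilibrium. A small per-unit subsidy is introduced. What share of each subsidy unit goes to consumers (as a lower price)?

Consumer share = 11/17

For a small subsidy around the equilibrium, the benefit split depends on the relative slopes, which at a point are proportional to the elasticities.
Buyer share = εs/(εs + |εd|) = 1.1/(1.1 + 0.6) = 11/17; seller share = |εd|/(εs + |εd|) = 6/17.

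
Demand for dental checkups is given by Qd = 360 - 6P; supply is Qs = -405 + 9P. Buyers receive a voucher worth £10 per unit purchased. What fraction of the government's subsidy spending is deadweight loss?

DWL / government spending = 0.2

Pre-subsidy: 360 - 6P = -405 + 9P gives P* = 51, Q* = 54.
With the rebate, buyers effectively pay Pb = Ps − 10, where Ps is the price sellers receive.
Demand in terms of Ps becomes Qd = 360 − 6(Ps − 10) = 420 - 6Ps. Setting this equal to supply: 420 - 6Ps = -405 + 9Ps, so Ps = 55.
Buyers pay Pb = 55 − 10 = 45; Q' = -405 + 9·55 = 90.
ΔCS = ½(54 + 90)(51 − 45) = 432; ΔPS = ½(54 + 90)(55 − 51) = 288.
Government spending = 10 × 90 = 900.
DWL = ½ × 10 × (90 − 54) = 180; fraction = 180 / 900 = 0.2.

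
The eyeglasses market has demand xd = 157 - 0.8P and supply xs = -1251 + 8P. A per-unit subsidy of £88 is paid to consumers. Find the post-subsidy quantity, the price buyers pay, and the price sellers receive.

Pre-subsidy: 157 - 0.8P = -1251 + 8P gives P* = 160, x* = 29.
With the rebate, buyers effectively pay Pb = Ps − 88, where Ps is the price sellers receive.
Demand in terms of Ps becomes xd = 157 − 0.8(Ps − 88) = 227.4 - 0.8Ps. Setting this equal to supply: 227.4 - 0.8Ps = -1251 + 8Ps, so Ps = 168.
Buyers pay Pb = 168 − 88 = 80; x' = -1251 + 8·168 = 93.

x' = 93; buyers pay £80; sellers receive £168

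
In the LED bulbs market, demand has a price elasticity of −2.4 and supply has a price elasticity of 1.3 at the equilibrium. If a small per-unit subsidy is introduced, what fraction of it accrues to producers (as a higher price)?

For a small subsidy around the equilibrium, the benefit split depends on the relative slopes, which at a point are proportional to the elasticities.
Buyer share = εs/(εs + |εd|) = 1.3/(1.3 + 2.4) = 13/37; seller share = |εd|/(εs + |εd|) = 24/37.
So producers capture 24/37 of the subsidy.

Producer share = 24/37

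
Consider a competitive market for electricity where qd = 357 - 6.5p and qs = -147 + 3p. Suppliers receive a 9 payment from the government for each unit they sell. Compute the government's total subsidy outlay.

Pre-subsidy: 357 - 6.5p = -147 + 3p gives p* = 1008/19, q* = 231/19.
With the subsidy, sellers receive ps = pb + 9 for each unit, where pb is the price buyers pay.
Supply in terms of pb becomes qs = -147 + 3(pb + 9) = -120 + 3pb. Setting this equal to demand: 357 - 6.5pb = -120 + 3pb, so pb = 954/19.
Sellers receive ps = 954/19 + 9 = 1125/19; q' = 357 − 6.5·(954/19) = 582/19.
Government outlay = subsidy × quantity = 9 × 582/19 = 5238/19.

Government cost = 5238/19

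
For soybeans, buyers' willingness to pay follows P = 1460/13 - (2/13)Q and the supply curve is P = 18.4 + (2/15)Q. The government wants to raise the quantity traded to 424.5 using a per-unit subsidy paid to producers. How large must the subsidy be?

At Q = 424.5, from the demand curve buyers pay Pb = 1460/13 − (2/13)·424.5 = 47; from the supply curve sellers need Ps = 18.4 + (2/15)·424.5 = 75.
The subsidy must fill the gap: s = Ps − Pb = 75 − 47 = 28.

Required subsidy s = 28 per unit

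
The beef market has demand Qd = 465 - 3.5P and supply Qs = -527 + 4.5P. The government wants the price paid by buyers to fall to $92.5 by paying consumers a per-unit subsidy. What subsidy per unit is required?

Required subsidy s = $56 per unit

At a buyer price of 92.5, quantity demanded is 465 − 3.5·92.5 = 141.25.
Sellers supply 141.25 only when they receive Ps with -527 + 4.5·Ps = 141.25, i.e. Ps = 148.5.
s = Ps − Pb = 148.5 − 92.5 = 56.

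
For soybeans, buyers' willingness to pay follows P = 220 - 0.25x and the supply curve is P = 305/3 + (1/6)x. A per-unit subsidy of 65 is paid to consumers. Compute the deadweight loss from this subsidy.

Deadweight loss = 5070

Pre-subsidy: 220 - 0.25x = 305/3 + (1/6)x gives x* = 284 and P* = 149.
With the rebate, buyers effectively pay Pb = Ps − 65, where Ps is the price sellers receive.
On the curves, Pb = 220 - 0.25x and Ps = 305/3 + (1/6)x; the wedge Ps − Pb = 65 gives 305/3 + (1/6)x − (220 - 0.25x) = 65, so x' = 440.
Then Pb = 220 − 0.25·440 = 110 and Ps = 305/3 + (1/6)·440 = 175.
The subsidy expands output by 440 − 284 = 156 past the efficient level; on those units the gap between marginal cost and willingness to pay runs from 0 up to 65.
DWL = ½ × 65 × 156 = 5070.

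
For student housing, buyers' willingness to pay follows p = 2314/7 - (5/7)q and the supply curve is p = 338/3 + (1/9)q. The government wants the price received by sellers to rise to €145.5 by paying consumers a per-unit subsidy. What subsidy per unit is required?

At a seller price of 145.5, quantity supplied is -1014 + 9·145.5 = 295.5.
Buyers absorb 295.5 only when they pay pb = 2314/7 − (5/7)·295.5 = 119.5.
s = ps − pb = 145.5 − 119.5 = 26.

Required subsidy s = €26 per unit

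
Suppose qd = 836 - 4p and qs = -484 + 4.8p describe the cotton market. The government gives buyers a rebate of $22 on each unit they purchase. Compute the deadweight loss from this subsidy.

Deadweight loss = $528

Pre-subsidy: 836 - 4p = -484 + 4.8p gives p* = 150, q* = 236.
With the rebate, buyers effectively pay pb = ps − 22, where ps is the price sellers receive.
Demand in terms of ps becomes qd = 836 − 4(ps − 22) = 924 - 4ps. Setting this equal to supply: 924 - 4ps = -484 + 4.8ps, so ps = 160.
Buyers pay pb = 160 − 22 = 138; q' = -484 + 4.8·160 = 284.
The subsidy expands output by 284 − 236 = 48 past the efficient level; on those units the gap between marginal cost and willingness to pay runs from 0 up to 22.
DWL = ½ × 22 × 48 = 528.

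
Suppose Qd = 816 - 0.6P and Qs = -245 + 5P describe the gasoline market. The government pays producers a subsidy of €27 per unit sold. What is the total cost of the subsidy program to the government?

Pre-subsidy: 816 - 0.6P = -245 + 5P gives P* = 5305/28, Q* = 19665/28.
With the subsidy, sellers receive Ps = Pb + 27 for each unit, where Pb is the price buyers pay.
Supply in terms of Pb becomes Qs = -245 + 5(Pb + 27) = -110 + 5Pb. Setting this equal to demand: 816 - 0.6Pb = -110 + 5Pb, so Pb = 2315/14.
Sellers receive Ps = 2315/14 + 27 = 2693/14; Q' = 816 − 0.6·(2315/14) = 10035/14.
Government outlay = subsidy × quantity = 27 × 10035/14 = 270945/14.

Government cost = 270945/14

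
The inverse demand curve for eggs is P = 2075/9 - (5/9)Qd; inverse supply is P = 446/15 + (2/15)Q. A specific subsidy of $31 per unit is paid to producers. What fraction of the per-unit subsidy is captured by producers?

Pre-subsidy: 2075/9 - (5/9)Q = 446/15 + (2/15)Q gives Q* = 9037/31 and P* = 6380/93.
With the subsidy, sellers receive Ps = Pb + 31 for each unit, where Pb is the price buyers pay.
On the curves, Pb = 2075/9 - (5/9)Q and Ps = 446/15 + (2/15)Q; the wedge Ps − Pb = 31 gives 446/15 + (2/15)Q − (2075/9 - (5/9)Q) = 31, so Q' = 10432/31.
Then Pb = 2075/9 − (5/9)·(10432/31) = 4055/93 and Ps = 446/15 + (2/15)·(10432/31) = 6938/93.
Buyers' price falls by P* − Pb = 6380/93 − 4055/93 = 25; sellers' price rises by Ps − P* = 6938/93 − 6380/93 = 6.
So producers capture 6/31 = 6/31 of each unit of subsidy.

Producer share = 6/31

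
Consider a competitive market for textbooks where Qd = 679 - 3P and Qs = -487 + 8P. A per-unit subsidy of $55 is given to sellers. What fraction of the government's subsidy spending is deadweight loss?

DWL / government spending = 60/481

Pre-subsidy: 679 - 3P = -487 + 8P gives P* = 106, Q* = 361.
With the subsidy, sellers receive Ps = Pb + 55 for each unit, where Pb is the price buyers pay.
Supply in terms of Pb becomes Qs = -487 + 8(Pb + 55) = -47 + 8Pb. Setting this equal to demand: 679 - 3Pb = -47 + 8Pb, so Pb = 66.
Sellers receive Ps = 66 + 55 = 121; Q' = 679 − 3·66 = 481.
ΔCS = ½(361 + 481)(106 − 66) = 16840; ΔPS = ½(361 + 481)(121 − 106) = 6315.
Government spending = 55 × 481 = 26455.
DWL = ½ × 55 × (481 − 361) = 3300; fraction = 3300 / 26455 = 60/481.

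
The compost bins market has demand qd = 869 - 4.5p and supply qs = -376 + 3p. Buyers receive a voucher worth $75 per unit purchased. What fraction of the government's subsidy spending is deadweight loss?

DWL / government spending = 135/514

Pre-subsidy: 869 - 4.5p = -376 + 3p gives p* = 166, q* = 122.
With the rebate, buyers effectively pay pb = ps − 75, where ps is the price sellers receive.
Demand in terms of ps becomes qd = 869 − 4.5(ps − 75) = 1206.5 - 4.5ps. Setting this equal to supply: 1206.5 - 4.5ps = -376 + 3ps, so ps = 211.
Buyers pay pb = 211 − 75 = 136; q' = -376 + 3·211 = 257.
ΔCS = ½(122 + 257)(166 − 136) = 5685; ΔPS = ½(122 + 257)(211 − 166) = 8527.5.
Government spending = 75 × 257 = 19275.
DWL = ½ × 75 × (257 − 122) = 5062.5; fraction = 5062.5 / 19275 = 135/514.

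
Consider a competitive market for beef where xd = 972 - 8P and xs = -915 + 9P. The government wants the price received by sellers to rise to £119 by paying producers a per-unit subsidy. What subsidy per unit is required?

Required subsidy s = £17 per unit

At a seller price of 119, quantity supplied is -915 + 9·119 = 156.
Buyers absorb 156 only when they pay Pb with 972 − 8·Pb = 156, i.e. Pb = 102.
s = Ps − Pb = 119 − 102 = 17.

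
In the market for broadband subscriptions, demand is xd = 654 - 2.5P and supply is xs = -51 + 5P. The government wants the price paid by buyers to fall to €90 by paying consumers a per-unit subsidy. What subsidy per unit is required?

At a buyer price of 90, quantity demanded is 654 − 2.5·90 = 429.
Sellers supply 429 only when they receive Ps with -51 + 5·Ps = 429, i.e. Ps = 96.
s = Ps − Pb = 96 − 90 = 6.

Required subsidy s = €6 per unit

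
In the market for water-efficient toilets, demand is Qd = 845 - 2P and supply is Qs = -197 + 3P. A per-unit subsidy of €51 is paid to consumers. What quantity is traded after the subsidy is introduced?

Pre-subsidy: 845 - 2P = -197 + 3P gives P* = 208.4, Q* = 428.2.
With the rebate, buyers effectively pay Pb = Ps − 51, where Ps is the price sellers receive.
Demand in terms of Ps becomes Qd = 845 − 2(Ps − 51) = 947 - 2Ps. Setting this equal to supply: 947 - 2Ps = -197 + 3Ps, so Ps = 228.8.
Buyers pay Pb = 228.8 − 51 = 177.8; Q' = -197 + 3·228.8 = 489.4.

Q' = 489.4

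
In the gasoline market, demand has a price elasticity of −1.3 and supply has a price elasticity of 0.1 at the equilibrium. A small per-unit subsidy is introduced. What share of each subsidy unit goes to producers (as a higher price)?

Producer share = 13/14

For a small subsidy around the equilibrium, the benefit split depends on the relative slopes, which at a point are proportional to the elasticities.
Buyer share = εs/(εs + |εd|) = 0.1/(0.1 + 1.3) = 1/14; seller share = |εd|/(εs + |εd|) = 13/14.
So producers capture 13/14 of the subsidy.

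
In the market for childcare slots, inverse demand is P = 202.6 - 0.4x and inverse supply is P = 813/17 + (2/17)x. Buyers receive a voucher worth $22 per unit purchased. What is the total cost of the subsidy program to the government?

Pre-subsidy: 202.6 - 0.4x = 813/17 + (2/17)x gives x* = 299 and P* = 83.
With the rebate, buyers effectively pay Pb = Ps − 22, where Ps is the price sellers receive.
On the curves, Pb = 202.6 - 0.4x and Ps = 813/17 + (2/17)x; the wedge Ps − Pb = 22 gives 813/17 + (2/17)x − (202.6 - 0.4x) = 22, so x' = 341.5.
Then Pb = 202.6 − 0.4·341.5 = 66 and Ps = 813/17 + (2/17)·341.5 = 88.
Government outlay = subsidy × quantity = 22 × 341.5 = 7513.

Government cost = $7513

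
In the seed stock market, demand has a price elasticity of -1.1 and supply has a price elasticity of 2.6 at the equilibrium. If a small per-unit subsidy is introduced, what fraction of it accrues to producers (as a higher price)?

Producer share = 11/37

For a small subsidy around the equilibrium, the benefit split depends on the relative slopes, which at a point are proportional to the elasticities.
Buyer share = εs/(εs + |εd|) = 2.6/(2.6 + 1.1) = 26/37; seller share = |εd|/(εs + |εd|) = 11/37.
So producers capture 11/37 of the subsidy.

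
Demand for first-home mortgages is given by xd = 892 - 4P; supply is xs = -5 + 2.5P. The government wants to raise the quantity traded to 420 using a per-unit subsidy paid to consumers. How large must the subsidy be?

At x = 420, invert demand for the buyer price: Pb = (892 − 420)/4 = 118; invert supply for the seller price: Ps = (420 − (-5))/2.5 = 170.
The subsidy must fill the gap: s = Ps − Pb = 170 − 118 = 52.

Required subsidy s = 52 per unit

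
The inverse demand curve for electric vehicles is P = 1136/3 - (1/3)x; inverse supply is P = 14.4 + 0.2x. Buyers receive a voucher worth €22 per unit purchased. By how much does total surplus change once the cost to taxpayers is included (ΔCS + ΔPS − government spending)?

Net change in total surplus = -€453.75

Pre-subsidy: 1136/3 - (1/3)x = 14.4 + 0.2x gives x* = 683 and P* = 151.
With the rebate, buyers effectively pay Pb = Ps − 22, where Ps is the price sellers receive.
On the curves, Pb = 1136/3 - (1/3)x and Ps = 14.4 + 0.2x; the wedge Ps − Pb = 22 gives 14.4 + 0.2x − (1136/3 - (1/3)x) = 22, so x' = 724.25.
Then Pb = 1136/3 − (1/3)·724.25 = 137.25 and Ps = 14.4 + 0.2·724.25 = 159.25.
ΔCS = ½(683 + 724.25)(151 − 137.25) = 9674.84375; ΔPS = ½(683 + 724.25)(159.25 − 151) = 5804.90625.
Government spending = 22 × 724.25 = 15933.5.
Net change = 9674.84375 + 5804.90625 − 15933.5 = -453.75. The loss equals the DWL triangle ½·22·41.25.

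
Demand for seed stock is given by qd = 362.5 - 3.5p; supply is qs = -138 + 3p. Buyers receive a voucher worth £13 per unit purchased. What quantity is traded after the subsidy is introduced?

q' = 114

Pre-subsidy: 362.5 - 3.5p = -138 + 3p gives p* = 77, q* = 93.
With the rebate, buyers effectively pay pb = ps − 13, where ps is the price sellers receive.
Demand in terms of ps becomes qd = 362.5 − 3.5(ps − 13) = 408 - 3.5ps. Setting this equal to supply: 408 - 3.5ps = -138 + 3ps, so ps = 84.
Buyers pay pb = 84 − 13 = 71; q' = -138 + 3·84 = 114.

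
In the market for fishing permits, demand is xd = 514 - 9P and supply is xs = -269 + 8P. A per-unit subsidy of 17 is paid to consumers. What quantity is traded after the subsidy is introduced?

x' = 2915/17

Pre-subsidy: 514 - 9P = -269 + 8P gives P* = 783/17, x* = 1691/17.
With the rebate, buyers effectively pay Pb = Ps − 17, where Ps is the price sellers receive.
Demand in terms of Ps becomes xd = 514 − 9(Ps − 17) = 667 - 9Ps. Setting this equal to supply: 667 - 9Ps = -269 + 8Ps, so Ps = 936/17.
Buyers pay Pb = 936/17 − 17 = 647/17; x' = -269 + 8·(936/17) = 2915/17.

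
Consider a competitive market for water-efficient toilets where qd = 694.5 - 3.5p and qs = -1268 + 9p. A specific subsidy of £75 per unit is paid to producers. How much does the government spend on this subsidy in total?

Pre-subsidy: 694.5 - 3.5p = -1268 + 9p gives p* = 157, q* = 145.
With the subsidy, sellers receive ps = pb + 75 for each unit, where pb is the price buyers pay.
Supply in terms of pb becomes qs = -1268 + 9(pb + 75) = -593 + 9pb. Setting this equal to demand: 694.5 - 3.5pb = -593 + 9pb, so pb = 103.
Sellers receive ps = 103 + 75 = 178; q' = 694.5 − 3.5·103 = 334.
Government outlay = subsidy × quantity = 75 × 334 = 25050.

Government cost = £25050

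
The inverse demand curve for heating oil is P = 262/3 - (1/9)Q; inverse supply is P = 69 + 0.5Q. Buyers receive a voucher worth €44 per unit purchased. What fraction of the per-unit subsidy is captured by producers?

Producer share = 9/11

Pre-subsidy: 262/3 - (1/9)Q = 69 + 0.5Q gives Q* = 30 and P* = 84.
With the rebate, buyers effectively pay Pb = Ps − 44, where Ps is the price sellers receive.
On the curves, Pb = 262/3 - (1/9)Q and Ps = 69 + 0.5Q; the wedge Ps − Pb = 44 gives 69 + 0.5Q − (262/3 - (1/9)Q) = 44, so Q' = 102.
Then Pb = 262/3 − (1/9)·102 = 76 and Ps = 69 + 0.5·102 = 120.
Buyers' price falls by P* − Pb = 84 − 76 = 8; sellers' price rises by Ps − P* = 120 − 84 = 36.
So producers capture 36/44 = 9/11 of each unit of subsidy.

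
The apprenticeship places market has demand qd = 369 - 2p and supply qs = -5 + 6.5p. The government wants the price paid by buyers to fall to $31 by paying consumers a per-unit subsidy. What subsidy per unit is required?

At a buyer price of 31, quantity demanded is 369 − 2·31 = 307.
Sellers supply 307 only when they receive ps with -5 + 6.5·ps = 307, i.e. ps = 48.
s = ps − pb = 48 − 31 = 17.

Required subsidy s = $17 per unit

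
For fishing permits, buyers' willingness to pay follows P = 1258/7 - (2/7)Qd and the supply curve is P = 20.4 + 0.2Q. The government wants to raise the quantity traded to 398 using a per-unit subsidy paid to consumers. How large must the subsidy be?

At Q = 398, from the demand curve buyers pay Pb = 1258/7 − (2/7)·398 = 66; from the supply curve sellers need Ps = 20.4 + 0.2·398 = 100.
The subsidy must fill the gap: s = Ps − Pb = 100 − 66 = 34.

Required subsidy s = 34 per unit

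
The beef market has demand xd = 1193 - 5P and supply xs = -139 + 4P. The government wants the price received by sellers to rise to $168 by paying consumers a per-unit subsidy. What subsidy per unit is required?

Required subsidy s = $36 per unit

At a seller price of 168, quantity supplied is -139 + 4·168 = 533.
Buyers absorb 533 only when they pay Pb with 1193 − 5·Pb = 533, i.e. Pb = 132.
s = Ps − Pb = 168 − 132 = 36.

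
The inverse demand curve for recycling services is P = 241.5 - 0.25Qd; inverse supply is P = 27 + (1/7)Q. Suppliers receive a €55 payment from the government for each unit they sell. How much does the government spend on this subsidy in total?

Government cost = €37730

Pre-subsidy: 241.5 - 0.25Q = 27 + (1/7)Q gives Q* = 546 and P* = 105.
With the subsidy, sellers receive Ps = Pb + 55 for each unit, where Pb is the price buyers pay.
On the curves, Pb = 241.5 - 0.25Q and Ps = 27 + (1/7)Q; the wedge Ps − Pb = 55 gives 27 + (1/7)Q − (241.5 - 0.25Q) = 55, so Q' = 686.
Then Pb = 241.5 − 0.25·686 = 70 and Ps = 27 + (1/7)·686 = 125.
Government outlay = subsidy × quantity = 55 × 686 = 37730.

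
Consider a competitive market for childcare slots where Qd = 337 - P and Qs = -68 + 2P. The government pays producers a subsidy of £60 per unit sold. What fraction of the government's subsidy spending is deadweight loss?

DWL / government spending = 10/121

Pre-subsidy: 337 - P = -68 + 2P gives P* = 135, Q* = 202.
With the subsidy, sellers receive Ps = Pb + 60 for each unit, where Pb is the price buyers pay.
Supply in terms of Pb becomes Qs = -68 + 2(Pb + 60) = 52 + 2Pb. Setting this equal to demand: 337 - Pb = 52 + 2Pb, so Pb = 95.
Sellers receive Ps = 95 + 60 = 155; Q' = 337 − 1·95 = 242.
ΔCS = ½(202 + 242)(135 − 95) = 8880; ΔPS = ½(202 + 242)(155 − 135) = 4440.
Government spending = 60 × 242 = 14520.
DWL = ½ × 60 × (242 − 202) = 1200; fraction = 1200 / 14520 = 10/121.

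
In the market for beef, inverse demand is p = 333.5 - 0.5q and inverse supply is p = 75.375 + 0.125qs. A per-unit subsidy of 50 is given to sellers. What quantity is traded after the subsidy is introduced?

q' = 493

Pre-subsidy: 333.5 - 0.5q = 75.375 + 0.125q gives q* = 413 and p* = 127.
With the subsidy, sellers receive ps = pb + 50 for each unit, where pb is the price buyers pay.
On the curves, pb = 333.5 - 0.5q and ps = 75.375 + 0.125q; the wedge ps − pb = 50 gives 75.375 + 0.125q − (333.5 - 0.5q) = 50, so q' = 493.
Then pb = 333.5 − 0.5·493 = 87 and ps = 75.375 + 0.125·493 = 137.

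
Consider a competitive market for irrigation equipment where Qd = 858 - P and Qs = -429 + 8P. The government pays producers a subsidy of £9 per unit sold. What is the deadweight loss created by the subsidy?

Pre-subsidy: 858 - P = -429 + 8P gives P* = 143, Q* = 715.
With the subsidy, sellers receive Ps = Pb + 9 for each unit, where Pb is the price buyers pay.
Supply in terms of Pb becomes Qs = -429 + 8(Pb + 9) = -357 + 8Pb. Setting this equal to demand: 858 - Pb = -357 + 8Pb, so Pb = 135.
Sellers receive Ps = 135 + 9 = 144; Q' = 858 − 1·135 = 723.
The subsidy expands output by 723 − 715 = 8 past the efficient level; on those units the gap between marginal cost and willingness to pay runs from 0 up to 9.
DWL = ½ × 9 × 8 = 36.

Deadweight loss = £36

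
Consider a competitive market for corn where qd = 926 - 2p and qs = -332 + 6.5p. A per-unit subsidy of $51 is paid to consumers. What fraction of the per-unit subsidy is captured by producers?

Producer share = 4/17

Pre-subsidy: 926 - 2p = -332 + 6.5p gives p* = 148, q* = 630.
With the rebate, buyers effectively pay pb = ps − 51, where ps is the price sellers receive.
Demand in terms of ps becomes qd = 926 − 2(ps − 51) = 1028 - 2ps. Setting this equal to supply: 1028 - 2ps = -332 + 6.5ps, so ps = 160.
Buyers pay pb = 160 − 51 = 109; q' = -332 + 6.5·160 = 708.
Buyers' price falls by p* − pb = 148 − 109 = 39; sellers' price rises by ps − p* = 160 − 148 = 12.
So producers capture 12/51 = 4/17 of each unit of subsidy.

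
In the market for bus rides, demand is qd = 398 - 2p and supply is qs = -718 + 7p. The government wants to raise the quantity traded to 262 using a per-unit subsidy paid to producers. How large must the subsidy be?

At q = 262, invert demand for the buyer price: pb = (398 − 262)/2 = 68; invert supply for the seller price: ps = (262 − (-718))/7 = 140.
The subsidy must fill the gap: s = ps − pb = 140 − 68 = 72.

Required subsidy s = 72 per unit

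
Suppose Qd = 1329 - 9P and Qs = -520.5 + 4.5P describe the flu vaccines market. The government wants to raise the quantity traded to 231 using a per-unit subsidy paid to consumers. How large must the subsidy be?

At Q = 231, invert demand for the buyer price: Pb = (1329 − 231)/9 = 122; invert supply for the seller price: Ps = (231 − (-520.5))/4.5 = 167.
The subsidy must fill the gap: s = Ps − Pb = 167 − 122 = 45.

Required subsidy s = 45 per unit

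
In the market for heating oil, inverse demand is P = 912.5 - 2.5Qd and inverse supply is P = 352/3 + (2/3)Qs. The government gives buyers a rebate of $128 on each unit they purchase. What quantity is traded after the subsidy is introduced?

Q' = 5539/19

Pre-subsidy: 912.5 - 2.5Q = 352/3 + (2/3)Q gives Q* = 4771/19 and P* = 5410/19.
With the rebate, buyers effectively pay Pb = Ps − 128, where Ps is the price sellers receive.
On the curves, Pb = 912.5 - 2.5Q and Ps = 352/3 + (2/3)Q; the wedge Ps − Pb = 128 gives 352/3 + (2/3)Q − (912.5 - 2.5Q) = 128, so Q' = 5539/19.
Then Pb = 912.5 − 2.5·(5539/19) = 3490/19 and Ps = 352/3 + (2/3)·(5539/19) = 5922/19.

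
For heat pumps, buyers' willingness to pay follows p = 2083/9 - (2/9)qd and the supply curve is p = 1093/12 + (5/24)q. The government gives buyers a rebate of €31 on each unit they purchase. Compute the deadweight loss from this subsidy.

Pre-subsidy: 2083/9 - (2/9)q = 1093/12 + (5/24)q gives q* = 326 and p* = 159.
With the rebate, buyers effectively pay pb = ps − 31, where ps is the price sellers receive.
On the curves, pb = 2083/9 - (2/9)q and ps = 1093/12 + (5/24)q; the wedge ps − pb = 31 gives 1093/12 + (5/24)q − (2083/9 - (2/9)q) = 31, so q' = 398.
Then pb = 2083/9 − (2/9)·398 = 143 and ps = 1093/12 + (5/24)·398 = 174.
The subsidy expands output by 398 − 326 = 72 past the efficient level; on those units the gap between marginal cost and willingness to pay runs from 0 up to 31.
DWL = ½ × 31 × 72 = 1116.

Deadweight loss = €1116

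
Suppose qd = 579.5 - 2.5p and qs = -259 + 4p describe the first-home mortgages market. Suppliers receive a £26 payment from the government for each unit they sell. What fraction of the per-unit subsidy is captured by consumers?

Consumer share = 8/13

Pre-subsidy: 579.5 - 2.5p = -259 + 4p gives p* = 129, q* = 257.
With the subsidy, sellers receive ps = pb + 26 for each unit, where pb is the price buyers pay.
Supply in terms of pb becomes qs = -259 + 4(pb + 26) = -155 + 4pb. Setting this equal to demand: 579.5 - 2.5pb = -155 + 4pb, so pb = 113.
Sellers receive ps = 113 + 26 = 139; q' = 579.5 − 2.5·113 = 297.
Buyers' price falls by p* − pb = 129 − 113 = 16; sellers' price rises by ps − p* = 139 − 129 = 10.
So consumers capture 16/26 = 8/13 of each unit of subsidy.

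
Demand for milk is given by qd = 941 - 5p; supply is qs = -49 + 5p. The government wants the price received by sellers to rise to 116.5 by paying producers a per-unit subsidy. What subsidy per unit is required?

Required subsidy s = 35 per unit

At a seller price of 116.5, quantity supplied is -49 + 5·116.5 = 533.5.
Buyers absorb 533.5 only when they pay pb with 941 − 5·pb = 533.5, i.e. pb = 81.5.
s = ps − pb = 116.5 − 81.5 = 35.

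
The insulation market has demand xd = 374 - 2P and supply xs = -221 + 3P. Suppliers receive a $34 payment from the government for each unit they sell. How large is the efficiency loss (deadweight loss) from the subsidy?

Deadweight loss = $693.6

Pre-subsidy: 374 - 2P = -221 + 3P gives P* = 119, x* = 136.
With the subsidy, sellers receive Ps = Pb + 34 for each unit, where Pb is the price buyers pay.
Supply in terms of Pb becomes xs = -221 + 3(Pb + 34) = -119 + 3Pb. Setting this equal to demand: 374 - 2Pb = -119 + 3Pb, so Pb = 98.6.
Sellers receive Ps = 98.6 + 34 = 132.6; x' = 374 − 2·98.6 = 176.8.
The subsidy expands output by 176.8 − 136 = 40.8 past the efficient level; on those units the gap between marginal cost and willingness to pay runs from 0 up to 34.
DWL = ½ × 34 × 40.8 = 693.6.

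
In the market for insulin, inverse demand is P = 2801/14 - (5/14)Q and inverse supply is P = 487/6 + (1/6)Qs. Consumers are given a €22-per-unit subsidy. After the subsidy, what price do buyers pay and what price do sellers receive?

Buyers pay €104; sellers receive €126

Pre-subsidy: 2801/14 - (5/14)Q = 487/6 + (1/6)Q gives Q* = 227 and P* = 119.
With the rebate, buyers effectively pay Pb = Ps − 22, where Ps is the price sellers receive.
On the curves, Pb = 2801/14 - (5/14)Q and Ps = 487/6 + (1/6)Q; the wedge Ps − Pb = 22 gives 487/6 + (1/6)Q − (2801/14 - (5/14)Q) = 22, so Q' = 269.
Then Pb = 2801/14 − (5/14)·269 = 104 and Ps = 487/6 + (1/6)·269 = 126.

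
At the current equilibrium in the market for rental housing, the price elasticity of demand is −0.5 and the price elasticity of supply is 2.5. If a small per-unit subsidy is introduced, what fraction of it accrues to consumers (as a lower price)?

Consumer share = 5/6

For a small subsidy around the equilibrium, the benefit split depends on the relative slopes, which at a point are proportional to the elasticities.
Buyer share = εs/(εs + |εd|) = 2.5/(2.5 + 0.5) = 5/6; seller share = |εd|/(εs + |εd|) = 1/6.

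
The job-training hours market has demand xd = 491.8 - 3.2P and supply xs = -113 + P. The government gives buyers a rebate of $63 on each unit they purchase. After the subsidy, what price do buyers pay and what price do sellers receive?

Pre-subsidy: 491.8 - 3.2P = -113 + P gives P* = 144, x* = 31.
With the rebate, buyers effectively pay Pb = Ps − 63, where Ps is the price sellers receive.
Demand in terms of Ps becomes xd = 491.8 − 3.2(Ps − 63) = 693.4 - 3.2Ps. Setting this equal to supply: 693.4 - 3.2Ps = -113 + Ps, so Ps = 192.
Buyers pay Pb = 192 − 63 = 129; x' = -113 + 1·192 = 79.

Buyers pay $129; sellers receive $192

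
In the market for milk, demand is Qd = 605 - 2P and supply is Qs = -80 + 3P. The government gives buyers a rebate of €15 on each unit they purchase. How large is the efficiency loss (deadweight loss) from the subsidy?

Deadweight loss = €135

Pre-subsidy: 605 - 2P = -80 + 3P gives P* = 137, Q* = 331.
With the rebate, buyers effectively pay Pb = Ps − 15, where Ps is the price sellers receive.
Demand in terms of Ps becomes Qd = 605 − 2(Ps − 15) = 635 - 2Ps. Setting this equal to supply: 635 - 2Ps = -80 + 3Ps, so Ps = 143.
Buyers pay Pb = 143 − 15 = 128; Q' = -80 + 3·143 = 349.
The subsidy expands output by 349 − 331 = 18 past the efficient level; on those units the gap between marginal cost and willingness to pay runs from 0 up to 15.
DWL = ½ × 15 × 18 = 135.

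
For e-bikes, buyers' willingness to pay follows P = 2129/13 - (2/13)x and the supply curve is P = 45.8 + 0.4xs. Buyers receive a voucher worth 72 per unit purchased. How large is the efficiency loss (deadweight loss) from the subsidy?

Deadweight loss = 4680

Pre-subsidy: 2129/13 - (2/13)x = 45.8 + 0.4x gives x* = 213 and P* = 131.
With the rebate, buyers effectively pay Pb = Ps − 72, where Ps is the price sellers receive.
On the curves, Pb = 2129/13 - (2/13)x and Ps = 45.8 + 0.4x; the wedge Ps − Pb = 72 gives 45.8 + 0.4x − (2129/13 - (2/13)x) = 72, so x' = 343.
Then Pb = 2129/13 − (2/13)·343 = 111 and Ps = 45.8 + 0.4·343 = 183.
The subsidy expands output by 343 − 213 = 130 past the efficient level; on those units the gap between marginal cost and willingness to pay runs from 0 up to 72.
DWL = ½ × 72 × 130 = 4680.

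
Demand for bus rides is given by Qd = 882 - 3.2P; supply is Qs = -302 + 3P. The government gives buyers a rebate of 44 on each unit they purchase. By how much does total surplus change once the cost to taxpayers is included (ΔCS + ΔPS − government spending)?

Pre-subsidy: 882 - 3.2P = -302 + 3P gives P* = 5920/31, Q* = 8398/31.
With the rebate, buyers effectively pay Pb = Ps − 44, where Ps is the price sellers receive.
Demand in terms of Ps becomes Qd = 882 − 3.2(Ps − 44) = 1022.8 - 3.2Ps. Setting this equal to supply: 1022.8 - 3.2Ps = -302 + 3Ps, so Ps = 6624/31.
Buyers pay Pb = 6624/31 − 44 = 5260/31; Q' = -302 + 3·(6624/31) = 10510/31.
ΔCS = ½(8398/31 + 10510/31)(5920/31 − 5260/31) = 6239640/961; ΔPS = ½(8398/31 + 10510/31)(6624/31 − 5920/31) = 6655616/961.
Government spending = 44 × 10510/31 = 462440/31.
Net change = 6239640/961 + 6655616/961 − 462440/31 = -46464/31. The loss equals the DWL triangle ½·44·2112/31.

Net change in total surplus = -46464/31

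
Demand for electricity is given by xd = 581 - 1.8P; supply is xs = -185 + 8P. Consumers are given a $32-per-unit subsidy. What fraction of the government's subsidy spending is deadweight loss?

Pre-subsidy: 581 - 1.8P = -185 + 8P gives P* = 3830/49, x* = 21575/49.
With the rebate, buyers effectively pay Pb = Ps − 32, where Ps is the price sellers receive.
Demand in terms of Ps becomes xd = 581 − 1.8(Ps − 32) = 638.6 - 1.8Ps. Setting this equal to supply: 638.6 - 1.8Ps = -185 + 8Ps, so Ps = 4118/49.
Buyers pay Pb = 4118/49 − 32 = 2550/49; x' = -185 + 8·(4118/49) = 23879/49.
ΔCS = ½(21575/49 + 23879/49)(3830/49 − 2550/49) = 29090560/2401; ΔPS = ½(21575/49 + 23879/49)(4118/49 − 3830/49) = 6545376/2401.
Government spending = 32 × 23879/49 = 764128/49.
DWL = ½ × 32 × (23879/49 − 21575/49) = 36864/49; fraction = (36864/49) / (764128/49) = 1152/23879.

DWL / government spending = 1152/23879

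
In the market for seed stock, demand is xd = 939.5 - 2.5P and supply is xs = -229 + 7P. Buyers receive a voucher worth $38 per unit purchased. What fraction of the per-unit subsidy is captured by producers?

Pre-subsidy: 939.5 - 2.5P = -229 + 7P gives P* = 123, x* = 632.
With the rebate, buyers effectively pay Pb = Ps − 38, where Ps is the price sellers receive.
Demand in terms of Ps becomes xd = 939.5 − 2.5(Ps − 38) = 1034.5 - 2.5Ps. Setting this equal to supply: 1034.5 - 2.5Ps = -229 + 7Ps, so Ps = 133.
Buyers pay Pb = 133 − 38 = 95; x' = -229 + 7·133 = 702.
Buyers' price falls by P* − Pb = 123 − 95 = 28; sellers' price rises by Ps − P* = 133 − 123 = 10.
So producers capture 10/38 = 5/19 of each unit of subsidy.

Producer share = 5/19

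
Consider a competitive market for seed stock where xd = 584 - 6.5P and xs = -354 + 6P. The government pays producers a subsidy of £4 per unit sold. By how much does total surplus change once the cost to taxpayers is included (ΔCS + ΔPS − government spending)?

Pre-subsidy: 584 - 6.5P = -354 + 6P gives P* = 75.04, x* = 96.24.
With the subsidy, sellers receive Ps = Pb + 4 for each unit, where Pb is the price buyers pay.
Supply in terms of Pb becomes xs = -354 + 6(Pb + 4) = -330 + 6Pb. Setting this equal to demand: 584 - 6.5Pb = -330 + 6Pb, so Pb = 73.12.
Sellers receive Ps = 73.12 + 4 = 77.12; x' = 584 − 6.5·73.12 = 108.72.
ΔCS = ½(96.24 + 108.72)(75.04 − 73.12) = 196.7616; ΔPS = ½(96.24 + 108.72)(77.12 − 75.04) = 213.1584.
Government spending = 4 × 108.72 = 434.88.
Net change = 196.7616 + 213.1584 − 434.88 = -24.96. The loss equals the DWL triangle ½·4·12.48.

Net change in total surplus = -£24.96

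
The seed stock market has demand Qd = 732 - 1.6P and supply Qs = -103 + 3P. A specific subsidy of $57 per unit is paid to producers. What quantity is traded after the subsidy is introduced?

Q' = 11524/23

Pre-subsidy: 732 - 1.6P = -103 + 3P gives P* = 4175/23, Q* = 10156/23.
With the subsidy, sellers receive Ps = Pb + 57 for each unit, where Pb is the price buyers pay.
Supply in terms of Pb becomes Qs = -103 + 3(Pb + 57) = 68 + 3Pb. Setting this equal to demand: 732 - 1.6Pb = 68 + 3Pb, so Pb = 3320/23.
Sellers receive Ps = 3320/23 + 57 = 4631/23; Q' = 732 − 1.6·(3320/23) = 11524/23.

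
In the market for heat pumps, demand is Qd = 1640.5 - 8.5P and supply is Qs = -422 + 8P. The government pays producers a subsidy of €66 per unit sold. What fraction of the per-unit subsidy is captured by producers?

Pre-subsidy: 1640.5 - 8.5P = -422 + 8P gives P* = 125, Q* = 578.
With the subsidy, sellers receive Ps = Pb + 66 for each unit, where Pb is the price buyers pay.
Supply in terms of Pb becomes Qs = -422 + 8(Pb + 66) = 106 + 8Pb. Setting this equal to demand: 1640.5 - 8.5Pb = 106 + 8Pb, so Pb = 93.
Sellers receive Ps = 93 + 66 = 159; Q' = 1640.5 − 8.5·93 = 850.
Buyers' price falls by P* − Pb = 125 − 93 = 32; sellers' price rises by Ps − P* = 159 − 125 = 34.
So producers capture 34/66 = 17/33 of each unit of subsidy.

Producer share = 17/33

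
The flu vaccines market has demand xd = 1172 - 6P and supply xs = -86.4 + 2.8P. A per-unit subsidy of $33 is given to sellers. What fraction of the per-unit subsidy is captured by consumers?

Pre-subsidy: 1172 - 6P = -86.4 + 2.8P gives P* = 143, x* = 314.
With the subsidy, sellers receive Ps = Pb + 33 for each unit, where Pb is the price buyers pay.
Supply in terms of Pb becomes xs = -86.4 + 2.8(Pb + 33) = 6 + 2.8Pb. Setting this equal to demand: 1172 - 6Pb = 6 + 2.8Pb, so Pb = 132.5.
Sellers receive Ps = 132.5 + 33 = 165.5; x' = 1172 − 6·132.5 = 377.
Buyers' price falls by P* − Pb = 143 − 132.5 = 10.5; sellers' price rises by Ps − P* = 165.5 − 143 = 22.5.
So consumers capture 10.5/33 = 7/22 of each unit of subsidy.

Consumer share = 7/22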